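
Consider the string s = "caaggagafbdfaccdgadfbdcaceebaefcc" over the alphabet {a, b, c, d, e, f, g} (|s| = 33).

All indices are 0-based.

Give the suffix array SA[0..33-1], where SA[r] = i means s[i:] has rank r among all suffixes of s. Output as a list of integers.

rank→(start, suffix):
  0 → (1, 'aaggagafbdfaccdgadfbdcaceebaefcc')
  1 → (12, 'accdgadfbdcaceebaefcc')
  2 → (23, 'aceebaefcc')
  3 → (17, 'adfbdcaceebaefcc')
  4 → (28, 'aefcc')
  5 → (7, 'afbdfaccdgadfbdcaceebaefcc')
  6 → (5, 'agafbdfaccdgadfbdcaceebaefcc')
  7 → (2, 'aggagafbdfaccdgadfbdcaceebaefcc')
  8 → (27, 'baefcc')
  9 → (20, 'bdcaceebaefcc')
  10 → (9, 'bdfaccdgadfbdcaceebaefcc')
  11 → (32, 'c')
  12 → (0, 'caaggagafbdfaccdgadfbdcaceebaefcc')
  13 → (22, 'caceebaefcc')
  14 → (31, 'cc')
  15 → (13, 'ccdgadfbdcaceebaefcc')
  16 → (14, 'cdgadfbdcaceebaefcc')
  17 → (24, 'ceebaefcc')
  18 → (21, 'dcaceebaefcc')
  19 → (10, 'dfaccdgadfbdcaceebaefcc')
  20 → (18, 'dfbdcaceebaefcc')
  21 → (15, 'dgadfbdcaceebaefcc')
  22 → (26, 'ebaefcc')
  23 → (25, 'eebaefcc')
  24 → (29, 'efcc')
  25 → (11, 'faccdgadfbdcaceebaefcc')
  26 → (19, 'fbdcaceebaefcc')
  27 → (8, 'fbdfaccdgadfbdcaceebaefcc')
  28 → (30, 'fcc')
  29 → (16, 'gadfbdcaceebaefcc')
  30 → (6, 'gafbdfaccdgadfbdcaceebaefcc')
  31 → (4, 'gagafbdfaccdgadfbdcaceebaefcc')
  32 → (3, 'ggagafbdfaccdgadfbdcaceebaefcc')

[1, 12, 23, 17, 28, 7, 5, 2, 27, 20, 9, 32, 0, 22, 31, 13, 14, 24, 21, 10, 18, 15, 26, 25, 29, 11, 19, 8, 30, 16, 6, 4, 3]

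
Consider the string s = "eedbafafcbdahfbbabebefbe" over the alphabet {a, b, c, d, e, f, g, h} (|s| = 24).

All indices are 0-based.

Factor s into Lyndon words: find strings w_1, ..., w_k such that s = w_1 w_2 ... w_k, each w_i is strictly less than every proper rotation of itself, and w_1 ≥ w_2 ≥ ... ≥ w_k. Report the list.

["e", "e", "d", "b", "afafcbdahfbb", "abebefbe"]

emit factor 1: 'e' (i=0, period=1)
emit factor 2: 'e' (i=1, period=1)
emit factor 3: 'd' (i=2, period=1)
emit factor 4: 'b' (i=3, period=1)
emit factor 5: 'afafcbdahfbb' (i=4, period=12)
emit factor 6: 'abebefbe' (i=16, period=8)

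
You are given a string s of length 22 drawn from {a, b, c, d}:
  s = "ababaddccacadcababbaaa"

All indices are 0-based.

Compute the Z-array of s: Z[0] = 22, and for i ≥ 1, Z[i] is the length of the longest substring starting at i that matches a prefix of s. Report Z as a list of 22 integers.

Z[0]=22
i=1: outside box; Z[1]=0
i=2: outside box; Z[2]=3 extend→box=[2,5)
i=3: min(r-i=2, Z[1]=0)=0; Z[3]=0
i=4: min(r-i=1, Z[2]=3)=1; Z[4]=1
i=5: outside box; Z[5]=0
i=6: outside box; Z[6]=0
i=7: outside box; Z[7]=0
i=8: outside box; Z[8]=0
i=9: outside box; Z[9]=1 extend→box=[9,10)
i=10: outside box; Z[10]=0
i=11: outside box; Z[11]=1 extend→box=[11,12)
i=12: outside box; Z[12]=0
i=13: outside box; Z[13]=0
i=14: outside box; Z[14]=4 extend→box=[14,18)
i=15: min(r-i=3, Z[1]=0)=0; Z[15]=0
i=16: min(r-i=2, Z[2]=3)=2; Z[16]=2
i=17: min(r-i=1, Z[3]=0)=0; Z[17]=0
i=18: outside box; Z[18]=0
i=19: outside box; Z[19]=1 extend→box=[19,20)
i=20: outside box; Z[20]=1 extend→box=[20,21)
i=21: outside box; Z[21]=1 extend→box=[21,22)

[22, 0, 3, 0, 1, 0, 0, 0, 0, 1, 0, 1, 0, 0, 4, 0, 2, 0, 0, 1, 1, 1]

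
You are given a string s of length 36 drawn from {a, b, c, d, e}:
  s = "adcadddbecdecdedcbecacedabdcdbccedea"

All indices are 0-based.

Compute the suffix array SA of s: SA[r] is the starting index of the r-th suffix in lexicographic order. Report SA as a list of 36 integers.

[35, 24, 20, 0, 3, 29, 25, 17, 7, 19, 2, 16, 30, 27, 9, 12, 21, 31, 23, 28, 6, 1, 15, 26, 5, 4, 33, 10, 13, 34, 18, 8, 11, 22, 14, 32]

sorted suffixes:
  #0 SA[0]=35  'a'
  #1 SA[1]=24  'abdcdbccedea'
  #2 SA[2]=20  'acedabdcdbccedea'
  #3 SA[3]=0  'adcadddbecdecdedcbecacedabdcdbccedea'
  #4 SA[4]=3  'adddbecdecdedcbecacedabdcdbccedea'
  #5 SA[5]=29  'bccedea'
  #6 SA[6]=25  'bdcdbccedea'
  #7 SA[7]=17  'becacedabdcdbccedea'
  #8 SA[8]=7  'becdecdedcbecacedabdcdbccedea'
  #9 SA[9]=19  'cacedabdcdbccedea'
  #10 SA[10]=2  'cadddbecdecdedcbecacedabdcdbccedea'
  #11 SA[11]=16  'cbecacedabdcdbccedea'
  #12 SA[12]=30  'ccedea'
  #13 SA[13]=27  'cdbccedea'
  #14 SA[14]=9  'cdecdedcbecacedabdcdbccedea'
  #15 SA[15]=12  'cdedcbecacedabdcdbccedea'
  #16 SA[16]=21  'cedabdcdbccedea'
  #17 SA[17]=31  'cedea'
  #18 SA[18]=23  'dabdcdbccedea'
  #19 SA[19]=28  'dbccedea'
  #20 SA[20]=6  'dbecdecdedcbecacedabdcdbccedea'
  #21 SA[21]=1  'dcadddbecdecdedcbecacedabdcdbccedea'
  #22 SA[22]=15  'dcbecacedabdcdbccedea'
  #23 SA[23]=26  'dcdbccedea'
  #24 SA[24]=5  'ddbecdecdedcbecacedabdcdbccedea'
  #25 SA[25]=4  'dddbecdecdedcbecacedabdcdbccedea'
  #26 SA[26]=33  'dea'
  #27 SA[27]=10  'decdedcbecacedabdcdbccedea'
  #28 SA[28]=13  'dedcbecacedabdcdbccedea'
  #29 SA[29]=34  'ea'
  #30 SA[30]=18  'ecacedabdcdbccedea'
  #31 SA[31]=8  'ecdecdedcbecacedabdcdbccedea'
  #32 SA[32]=11  'ecdedcbecacedabdcdbccedea'
  #33 SA[33]=22  'edabdcdbccedea'
  #34 SA[34]=14  'edcbecacedabdcdbccedea'
  #35 SA[35]=32  'edea'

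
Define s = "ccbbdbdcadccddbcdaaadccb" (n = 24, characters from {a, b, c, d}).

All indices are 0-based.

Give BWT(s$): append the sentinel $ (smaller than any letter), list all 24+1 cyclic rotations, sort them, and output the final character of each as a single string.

bdaacccdbddccd$dbccdbbaac

rank  rotation                   last
    0  $ccbbdbdcadccddbcdaaadccb  b
    1  aaadccb$ccbbdbdcadccddbcd  d
    2  aadccb$ccbbdbdcadccddbcda  a
    3  adccb$ccbbdbdcadccddbcdaa  a
    4  adccddbcdaaadccb$ccbbdbdc  c
    5  b$ccbbdbdcadccddbcdaaadcc  c
    6  bbdbdcadccddbcdaaadccb$cc  c
    7  bcdaaadccb$ccbbdbdcadccdd  d
    8  bdbdcadccddbcdaaadccb$ccb  b
    9  bdcadccddbcdaaadccb$ccbbd  d
   10  cadccddbcdaaadccb$ccbbdbd  d
   11  cb$ccbbdbdcadccddbcdaaadc  c
   12  cbbdbdcadccddbcdaaadccb$c  c
   13  ccb$ccbbdbdcadccddbcdaaad  d
   14  ccbbdbdcadccddbcdaaadccb$  $
   15  ccddbcdaaadccb$ccbbdbdcad  d
   16  cdaaadccb$ccbbdbdcadccddb  b
   17  cddbcdaaadccb$ccbbdbdcadc  c
   18  daaadccb$ccbbdbdcadccddbc  c
   19  dbcdaaadccb$ccbbdbdcadccd  d
   20  dbdcadccddbcdaaadccb$ccbb  b
   21  dcadccddbcdaaadccb$ccbbdb  b
   22  dccb$ccbbdbdcadccddbcdaaa  a
   23  dccddbcdaaadccb$ccbbdbdca  a
   24  ddbcdaaadccb$ccbbdbdcadcc  c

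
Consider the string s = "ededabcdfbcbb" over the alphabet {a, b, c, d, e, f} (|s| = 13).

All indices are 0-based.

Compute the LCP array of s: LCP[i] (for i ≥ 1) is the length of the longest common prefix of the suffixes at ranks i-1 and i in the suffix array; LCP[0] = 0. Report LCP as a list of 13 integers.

sorted suffixes:
  #0 SA[0]=4  'abcdfbcbb'
  #1 SA[1]=12  'b'
  #2 SA[2]=11  'bb'
  #3 SA[3]=9  'bcbb'
  #4 SA[4]=5  'bcdfbcbb'
  #5 SA[5]=10  'cbb'
  #6 SA[6]=6  'cdfbcbb'
  #7 SA[7]=3  'dabcdfbcbb'
  #8 SA[8]=1  'dedabcdfbcbb'
  #9 SA[9]=7  'dfbcbb'
  #10 SA[10]=2  'edabcdfbcbb'
  #11 SA[11]=0  'ededabcdfbcbb'
  #12 SA[12]=8  'fbcbb'

SA = [4, 12, 11, 9, 5, 10, 6, 3, 1, 7, 2, 0, 8]
rank  pair      lcp
   1  s[4:],s[12:]  0  ''
   2  s[12:],s[11:]  1  'b'
   3  s[11:],s[9:]  1  'b'
   4  s[9:],s[5:]  2  'bc'
   5  s[5:],s[10:]  0  ''
   6  s[10:],s[6:]  1  'c'
   7  s[6:],s[3:]  0  ''
   8  s[3:],s[1:]  1  'd'
   9  s[1:],s[7:]  1  'd'
  10  s[7:],s[2:]  0  ''
  11  s[2:],s[0:]  2  'ed'
  12  s[0:],s[8:]  0  ''

[0, 0, 1, 1, 2, 0, 1, 0, 1, 1, 0, 2, 0]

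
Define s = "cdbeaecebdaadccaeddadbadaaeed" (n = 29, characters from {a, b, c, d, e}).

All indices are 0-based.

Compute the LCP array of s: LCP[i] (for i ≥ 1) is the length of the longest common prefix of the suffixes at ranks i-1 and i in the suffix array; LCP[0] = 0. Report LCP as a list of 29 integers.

rank | idx | suffix
   0 |  10 | aadccaeddadbadaaeed
   1 |  24 | aaeed
   2 |  22 | adaaeed
   3 |  19 | adbadaaeed
   4 |  11 | adccaeddadbadaaeed
   5 |   4 | aecebdaadccaeddadbadaaeed
   6 |  15 | aeddadbadaaeed
   7 |  25 | aeed
   8 |  21 | badaaeed
   9 |   8 | bdaadccaeddadbadaaeed
  10 |   2 | beaecebdaadccaeddadbadaaeed
  11 |  14 | caeddadbadaaeed
  12 |  13 | ccaeddadbadaaeed
  13 |   0 | cdbeaecebdaadccaeddadbadaaeed
  14 |   6 | cebdaadccaeddadbadaaeed
  15 |  28 | d
  16 |   9 | daadccaeddadbadaaeed
  17 |  23 | daaeed
  18 |  18 | dadbadaaeed
  19 |  20 | dbadaaeed
  20 |   1 | dbeaecebdaadccaeddadbadaaeed
  21 |  12 | dccaeddadbadaaeed
  22 |  17 | ddadbadaaeed
  23 |   3 | eaecebdaadccaeddadbadaaeed
  24 |   7 | ebdaadccaeddadbadaaeed
  25 |   5 | ecebdaadccaeddadbadaaeed
  26 |  27 | ed
  27 |  16 | eddadbadaaeed
  28 |  26 | eed

SA = [10, 24, 22, 19, 11, 4, 15, 25, 21, 8, 2, 14, 13, 0, 6, 28, 9, 23, 18, 20, 1, 12, 17, 3, 7, 5, 27, 16, 26]
[i] adj suffixes → lcp
  [1] 10/24 → 2 ('aa')
  [2] 24/22 → 1 ('a')
  [3] 22/19 → 2 ('ad')
  [4] 19/11 → 2 ('ad')
  [5] 11/4 → 1 ('a')
  [6] 4/15 → 2 ('ae')
  [7] 15/25 → 2 ('ae')
  [8] 25/21 → 0 ('')
  [9] 21/8 → 1 ('b')
  [10] 8/2 → 1 ('b')
  [11] 2/14 → 0 ('')
  [12] 14/13 → 1 ('c')
  [13] 13/0 → 1 ('c')
  [14] 0/6 → 1 ('c')
  [15] 6/28 → 0 ('')
  [16] 28/9 → 1 ('d')
  [17] 9/23 → 3 ('daa')
  [18] 23/18 → 2 ('da')
  [19] 18/20 → 1 ('d')
  [20] 20/1 → 2 ('db')
  [21] 1/12 → 1 ('d')
  [22] 12/17 → 1 ('d')
  [23] 17/3 → 0 ('')
  [24] 3/7 → 1 ('e')
  [25] 7/5 → 1 ('e')
  [26] 5/27 → 1 ('e')
  [27] 27/16 → 2 ('ed')
  [28] 16/26 → 1 ('e')

[0, 2, 1, 2, 2, 1, 2, 2, 0, 1, 1, 0, 1, 1, 1, 0, 1, 3, 2, 1, 2, 1, 1, 0, 1, 1, 1, 2, 1]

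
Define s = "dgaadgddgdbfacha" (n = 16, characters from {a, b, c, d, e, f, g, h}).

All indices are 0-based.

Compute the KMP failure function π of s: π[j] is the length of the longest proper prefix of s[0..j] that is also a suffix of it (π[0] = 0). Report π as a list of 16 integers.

[0, 0, 0, 0, 1, 2, 1, 1, 2, 1, 0, 0, 0, 0, 0, 0]

π[0] = 0
j=1 s[j]='g': π[1]=0 (border '')
j=2 s[j]='a': π[2]=0 (border '')
j=3 s[j]='a': π[3]=0 (border '')
j=4 s[j]='d': π[4]=1 (border 'd')
j=5 s[j]='g': π[5]=2 (border 'dg')
j=6 s[j]='d': k: 2→0; π[6]=1 (border 'd')
j=7 s[j]='d': k: 1→0; π[7]=1 (border 'd')
j=8 s[j]='g': π[8]=2 (border 'dg')
j=9 s[j]='d': k: 2→0; π[9]=1 (border 'd')
j=10 s[j]='b': k: 1→0; π[10]=0 (border '')
j=11 s[j]='f': π[11]=0 (border '')
j=12 s[j]='a': π[12]=0 (border '')
j=13 s[j]='c': π[13]=0 (border '')
j=14 s[j]='h': π[14]=0 (border '')
j=15 s[j]='a': π[15]=0 (border '')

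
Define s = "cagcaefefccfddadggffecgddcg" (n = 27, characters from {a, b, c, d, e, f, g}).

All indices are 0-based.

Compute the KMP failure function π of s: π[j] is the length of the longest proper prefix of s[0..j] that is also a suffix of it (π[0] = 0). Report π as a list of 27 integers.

[0, 0, 0, 1, 2, 0, 0, 0, 0, 1, 1, 0, 0, 0, 0, 0, 0, 0, 0, 0, 0, 1, 0, 0, 0, 1, 0]

π[0] = 0
j=1 s[j]='a': π[1]=0 (border '')
j=2 s[j]='g': π[2]=0 (border '')
j=3 s[j]='c': π[3]=1 (border 'c')
j=4 s[j]='a': π[4]=2 (border 'ca')
j=5 s[j]='e': k: 2→0; π[5]=0 (border '')
j=6 s[j]='f': π[6]=0 (border '')
j=7 s[j]='e': π[7]=0 (border '')
j=8 s[j]='f': π[8]=0 (border '')
j=9 s[j]='c': π[9]=1 (border 'c')
j=10 s[j]='c': k: 1→0; π[10]=1 (border 'c')
j=11 s[j]='f': k: 1→0; π[11]=0 (border '')
j=12 s[j]='d': π[12]=0 (border '')
j=13 s[j]='d': π[13]=0 (border '')
j=14 s[j]='a': π[14]=0 (border '')
j=15 s[j]='d': π[15]=0 (border '')
j=16 s[j]='g': π[16]=0 (border '')
j=17 s[j]='g': π[17]=0 (border '')
j=18 s[j]='f': π[18]=0 (border '')
j=19 s[j]='f': π[19]=0 (border '')
j=20 s[j]='e': π[20]=0 (border '')
j=21 s[j]='c': π[21]=1 (border 'c')
j=22 s[j]='g': k: 1→0; π[22]=0 (border '')
j=23 s[j]='d': π[23]=0 (border '')
j=24 s[j]='d': π[24]=0 (border '')
j=25 s[j]='c': π[25]=1 (border 'c')
j=26 s[j]='g': k: 1→0; π[26]=0 (border '')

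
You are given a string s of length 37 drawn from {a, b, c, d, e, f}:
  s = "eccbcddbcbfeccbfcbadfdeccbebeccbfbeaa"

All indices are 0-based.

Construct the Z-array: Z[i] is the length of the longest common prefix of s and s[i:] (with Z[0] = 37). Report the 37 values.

[37, 0, 0, 0, 0, 0, 0, 0, 0, 0, 0, 4, 0, 0, 0, 0, 0, 0, 0, 0, 0, 0, 4, 0, 0, 0, 1, 0, 4, 0, 0, 0, 0, 0, 1, 0, 0]

Z[0]=37
i=1: fresh scan; Z[1]=0
i=2: fresh scan; Z[2]=0
i=3: fresh scan; Z[3]=0
i=4: fresh scan; Z[4]=0
i=5: fresh scan; Z[5]=0
i=6: fresh scan; Z[6]=0
i=7: fresh scan; Z[7]=0
i=8: fresh scan; Z[8]=0
i=9: fresh scan; Z[9]=0
i=10: fresh scan; Z[10]=0
i=11: fresh scan; Z[11]=4 scan→box=[11,15)
i=12: min(r-i=3, Z[1]=0)=0; Z[12]=0
i=13: min(r-i=2, Z[2]=0)=0; Z[13]=0
i=14: min(r-i=1, Z[3]=0)=0; Z[14]=0
i=15: fresh scan; Z[15]=0
i=16: fresh scan; Z[16]=0
i=17: fresh scan; Z[17]=0
i=18: fresh scan; Z[18]=0
i=19: fresh scan; Z[19]=0
i=20: fresh scan; Z[20]=0
i=21: fresh scan; Z[21]=0
i=22: fresh scan; Z[22]=4 scan→box=[22,26)
i=23: min(r-i=3, Z[1]=0)=0; Z[23]=0
i=24: min(r-i=2, Z[2]=0)=0; Z[24]=0
i=25: min(r-i=1, Z[3]=0)=0; Z[25]=0
i=26: fresh scan; Z[26]=1 scan→box=[26,27)
i=27: fresh scan; Z[27]=0
i=28: fresh scan; Z[28]=4 scan→box=[28,32)
i=29: min(r-i=3, Z[1]=0)=0; Z[29]=0
i=30: min(r-i=2, Z[2]=0)=0; Z[30]=0
i=31: min(r-i=1, Z[3]=0)=0; Z[31]=0
i=32: fresh scan; Z[32]=0
i=33: fresh scan; Z[33]=0
i=34: fresh scan; Z[34]=1 scan→box=[34,35)
i=35: fresh scan; Z[35]=0
i=36: fresh scan; Z[36]=0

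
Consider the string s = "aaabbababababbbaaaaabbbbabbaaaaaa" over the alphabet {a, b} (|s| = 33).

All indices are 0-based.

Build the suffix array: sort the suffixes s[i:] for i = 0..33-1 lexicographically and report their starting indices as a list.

rank | idx | suffix
   0 |  32 | a
   1 |  31 | aa
   2 |  30 | aaa
   3 |  29 | aaaa
   4 |  28 | aaaaa
   5 |  27 | aaaaaa
   6 |  15 | aaaaabbbbabbaaaaaa
   7 |  16 | aaaabbbbabbaaaaaa
   8 |   0 | aaabbababababbbaaaaabbbbabbaaaaaa
   9 |  17 | aaabbbbabbaaaaaa
  10 |   1 | aabbababababbbaaaaabbbbabbaaaaaa
  11 |  18 | aabbbbabbaaaaaa
  12 |   5 | ababababbbaaaaabbbbabbaaaaaa
  13 |   7 | abababbbaaaaabbbbabbaaaaaa
  14 |   9 | ababbbaaaaabbbbabbaaaaaa
  15 |  24 | abbaaaaaa
  16 |   2 | abbababababbbaaaaabbbbabbaaaaaa
  17 |  11 | abbbaaaaabbbbabbaaaaaa
  18 |  19 | abbbbabbaaaaaa
  19 |  26 | baaaaaa
  20 |  14 | baaaaabbbbabbaaaaaa
  21 |   4 | bababababbbaaaaabbbbabbaaaaaa
  22 |   6 | babababbbaaaaabbbbabbaaaaaa
  23 |   8 | bababbbaaaaabbbbabbaaaaaa
  24 |  23 | babbaaaaaa
  25 |  10 | babbbaaaaabbbbabbaaaaaa
  26 |  25 | bbaaaaaa
  27 |  13 | bbaaaaabbbbabbaaaaaa
  28 |   3 | bbababababbbaaaaabbbbabbaaaaaa
  29 |  22 | bbabbaaaaaa
  30 |  12 | bbbaaaaabbbbabbaaaaaa
  31 |  21 | bbbabbaaaaaa
  32 |  20 | bbbbabbaaaaaa

[32, 31, 30, 29, 28, 27, 15, 16, 0, 17, 1, 18, 5, 7, 9, 24, 2, 11, 19, 26, 14, 4, 6, 8, 23, 10, 25, 13, 3, 22, 12, 21, 20]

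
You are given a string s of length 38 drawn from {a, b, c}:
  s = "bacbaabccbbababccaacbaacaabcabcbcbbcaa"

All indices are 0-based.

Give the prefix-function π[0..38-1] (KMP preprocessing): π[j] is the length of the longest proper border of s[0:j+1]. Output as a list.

π[0] = 0
j=1 s[j]='a': π[1]=0 (border '')
j=2 s[j]='c': π[2]=0 (border '')
j=3 s[j]='b': π[3]=1 (border 'b')
j=4 s[j]='a': π[4]=2 (border 'ba')
j=5 s[j]='a': k: 2→0; π[5]=0 (border '')
j=6 s[j]='b': π[6]=1 (border 'b')
j=7 s[j]='c': k: 1→0; π[7]=0 (border '')
j=8 s[j]='c': π[8]=0 (border '')
j=9 s[j]='b': π[9]=1 (border 'b')
j=10 s[j]='b': k: 1→0; π[10]=1 (border 'b')
j=11 s[j]='a': π[11]=2 (border 'ba')
j=12 s[j]='b': k: 2→0; π[12]=1 (border 'b')
j=13 s[j]='a': π[13]=2 (border 'ba')
j=14 s[j]='b': k: 2→0; π[14]=1 (border 'b')
j=15 s[j]='c': k: 1→0; π[15]=0 (border '')
j=16 s[j]='c': π[16]=0 (border '')
j=17 s[j]='a': π[17]=0 (border '')
j=18 s[j]='a': π[18]=0 (border '')
j=19 s[j]='c': π[19]=0 (border '')
j=20 s[j]='b': π[20]=1 (border 'b')
j=21 s[j]='a': π[21]=2 (border 'ba')
j=22 s[j]='a': k: 2→0; π[22]=0 (border '')
j=23 s[j]='c': π[23]=0 (border '')
j=24 s[j]='a': π[24]=0 (border '')
j=25 s[j]='a': π[25]=0 (border '')
j=26 s[j]='b': π[26]=1 (border 'b')
j=27 s[j]='c': k: 1→0; π[27]=0 (border '')
j=28 s[j]='a': π[28]=0 (border '')
j=29 s[j]='b': π[29]=1 (border 'b')
j=30 s[j]='c': k: 1→0; π[30]=0 (border '')
j=31 s[j]='b': π[31]=1 (border 'b')
j=32 s[j]='c': k: 1→0; π[32]=0 (border '')
j=33 s[j]='b': π[33]=1 (border 'b')
j=34 s[j]='b': k: 1→0; π[34]=1 (border 'b')
j=35 s[j]='c': k: 1→0; π[35]=0 (border '')
j=36 s[j]='a': π[36]=0 (border '')
j=37 s[j]='a': π[37]=0 (border '')

[0, 0, 0, 1, 2, 0, 1, 0, 0, 1, 1, 2, 1, 2, 1, 0, 0, 0, 0, 0, 1, 2, 0, 0, 0, 0, 1, 0, 0, 1, 0, 1, 0, 1, 1, 0, 0, 0]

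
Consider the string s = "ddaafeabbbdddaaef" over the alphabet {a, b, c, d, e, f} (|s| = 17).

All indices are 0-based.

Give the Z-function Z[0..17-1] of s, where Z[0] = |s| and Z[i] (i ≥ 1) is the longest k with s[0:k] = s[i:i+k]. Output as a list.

[17, 1, 0, 0, 0, 0, 0, 0, 0, 0, 2, 4, 1, 0, 0, 0, 0]

Z[0]=17
i=1: outside box; Z[1]=1 scan→box=[1,2)
i=2: outside box; Z[2]=0
i=3: outside box; Z[3]=0
i=4: outside box; Z[4]=0
i=5: outside box; Z[5]=0
i=6: outside box; Z[6]=0
i=7: outside box; Z[7]=0
i=8: outside box; Z[8]=0
i=9: outside box; Z[9]=0
i=10: outside box; Z[10]=2 scan→box=[10,12)
i=11: min(r-i=1, Z[1]=1)=1; Z[11]=4 scan→box=[11,15)
i=12: min(r-i=3, Z[1]=1)=1; Z[12]=1
i=13: min(r-i=2, Z[2]=0)=0; Z[13]=0
i=14: min(r-i=1, Z[3]=0)=0; Z[14]=0
i=15: outside box; Z[15]=0
i=16: outside box; Z[16]=0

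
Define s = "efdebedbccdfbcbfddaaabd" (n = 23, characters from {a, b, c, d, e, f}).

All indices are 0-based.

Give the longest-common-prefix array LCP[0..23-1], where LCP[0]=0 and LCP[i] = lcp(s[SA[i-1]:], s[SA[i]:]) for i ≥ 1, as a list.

rank | idx | suffix
   0 |  18 | aaabd
   1 |  19 | aabd
   2 |  20 | abd
   3 |  12 | bcbfddaaabd
   4 |   7 | bccdfbcbfddaaabd
   5 |  21 | bd
   6 |   4 | bedbccdfbcbfddaaabd
   7 |  14 | bfddaaabd
   8 |  13 | cbfddaaabd
   9 |   8 | ccdfbcbfddaaabd
  10 |   9 | cdfbcbfddaaabd
  11 |  22 | d
  12 |  17 | daaabd
  13 |   6 | dbccdfbcbfddaaabd
  14 |  16 | ddaaabd
  15 |   2 | debedbccdfbcbfddaaabd
  16 |  10 | dfbcbfddaaabd
  17 |   3 | ebedbccdfbcbfddaaabd
  18 |   5 | edbccdfbcbfddaaabd
  19 |   0 | efdebedbccdfbcbfddaaabd
  20 |  11 | fbcbfddaaabd
  21 |  15 | fddaaabd
  22 |   1 | fdebedbccdfbcbfddaaabd

SA = [18, 19, 20, 12, 7, 21, 4, 14, 13, 8, 9, 22, 17, 6, 16, 2, 10, 3, 5, 0, 11, 15, 1]
rank  pair      lcp
   1  s[18:],s[19:]  2  'aa'
   2  s[19:],s[20:]  1  'a'
   3  s[20:],s[12:]  0  ''
   4  s[12:],s[7:]  2  'bc'
   5  s[7:],s[21:]  1  'b'
   6  s[21:],s[4:]  1  'b'
   7  s[4:],s[14:]  1  'b'
   8  s[14:],s[13:]  0  ''
   9  s[13:],s[8:]  1  'c'
  10  s[8:],s[9:]  1  'c'
  11  s[9:],s[22:]  0  ''
  12  s[22:],s[17:]  1  'd'
  13  s[17:],s[6:]  1  'd'
  14  s[6:],s[16:]  1  'd'
  15  s[16:],s[2:]  1  'd'
  16  s[2:],s[10:]  1  'd'
  17  s[10:],s[3:]  0  ''
  18  s[3:],s[5:]  1  'e'
  19  s[5:],s[0:]  1  'e'
  20  s[0:],s[11:]  0  ''
  21  s[11:],s[15:]  1  'f'
  22  s[15:],s[1:]  2  'fd'

[0, 2, 1, 0, 2, 1, 1, 1, 0, 1, 1, 0, 1, 1, 1, 1, 1, 0, 1, 1, 0, 1, 2]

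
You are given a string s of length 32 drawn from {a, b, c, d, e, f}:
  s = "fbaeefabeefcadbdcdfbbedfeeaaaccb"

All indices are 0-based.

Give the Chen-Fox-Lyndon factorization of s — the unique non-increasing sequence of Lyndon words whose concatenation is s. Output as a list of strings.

["f", "b", "aeef", "abeefcadbdcdfbbedfee", "aaaccb"]

emit factor 1: 'f' (i=0, period=1)
emit factor 2: 'b' (i=1, period=1)
emit factor 3: 'aeef' (i=2, period=4)
emit factor 4: 'abeefcadbdcdfbbedfee' (i=6, period=20)
emit factor 5: 'aaaccb' (i=26, period=6)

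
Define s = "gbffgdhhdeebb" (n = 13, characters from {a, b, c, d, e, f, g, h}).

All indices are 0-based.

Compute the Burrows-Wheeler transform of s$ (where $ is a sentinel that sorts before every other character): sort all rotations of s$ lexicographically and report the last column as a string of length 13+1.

bbeghgedbf$fhd

rank  rotation        last
    0  $gbffgdhhdeebb  b
    1  b$gbffgdhhdeeb  b
    2  bb$gbffgdhhdee  e
    3  bffgdhhdeebb$g  g
    4  deebb$gbffgdhh  h
    5  dhhdeebb$gbffg  g
    6  ebb$gbffgdhhde  e
    7  eebb$gbffgdhhd  d
    8  ffgdhhdeebb$gb  b
    9  fgdhhdeebb$gbf  f
   10  gbffgdhhdeebb$  $
   11  gdhhdeebb$gbff  f
   12  hdeebb$gbffgdh  h
   13  hhdeebb$gbffgd  d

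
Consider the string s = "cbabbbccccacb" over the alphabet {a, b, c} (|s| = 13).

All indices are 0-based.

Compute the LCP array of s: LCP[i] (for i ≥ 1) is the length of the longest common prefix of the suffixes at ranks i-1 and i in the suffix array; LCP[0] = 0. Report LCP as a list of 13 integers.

rank→(start, suffix):
  0 → (2, 'abbbccccacb')
  1 → (10, 'acb')
  2 → (12, 'b')
  3 → (1, 'babbbccccacb')
  4 → (3, 'bbbccccacb')
  5 → (4, 'bbccccacb')
  6 → (5, 'bccccacb')
  7 → (9, 'cacb')
  8 → (11, 'cb')
  9 → (0, 'cbabbbccccacb')
  10 → (8, 'ccacb')
  11 → (7, 'cccacb')
  12 → (6, 'ccccacb')

SA = [2, 10, 12, 1, 3, 4, 5, 9, 11, 0, 8, 7, 6]
i: (SA[i-1],SA[i]) lcp shared
  1: (2,10) 1 'a'
  2: (10,12) 0 ''
  3: (12,1) 1 'b'
  4: (1,3) 1 'b'
  5: (3,4) 2 'bb'
  6: (4,5) 1 'b'
  7: (5,9) 0 ''
  8: (9,11) 1 'c'
  9: (11,0) 2 'cb'
  10: (0,8) 1 'c'
  11: (8,7) 2 'cc'
  12: (7,6) 3 'ccc'

[0, 1, 0, 1, 1, 2, 1, 0, 1, 2, 1, 2, 3]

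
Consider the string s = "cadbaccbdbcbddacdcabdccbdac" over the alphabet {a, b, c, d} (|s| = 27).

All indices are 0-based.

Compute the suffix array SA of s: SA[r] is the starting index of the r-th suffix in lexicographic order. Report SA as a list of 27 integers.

rank | idx | suffix
   0 |  18 | abdccbdac
   1 |  25 | ac
   2 |   4 | accbdbcbddacdcabdccbdac
   3 |  14 | acdcabdccbdac
   4 |   1 | adbaccbdbcbddacdcabdccbdac
   5 |   3 | baccbdbcbddacdcabdccbdac
   6 |   9 | bcbddacdcabdccbdac
   7 |  23 | bdac
   8 |   7 | bdbcbddacdcabdccbdac
   9 |  19 | bdccbdac
  10 |  11 | bddacdcabdccbdac
  11 |  26 | c
  12 |  17 | cabdccbdac
  13 |   0 | cadbaccbdbcbddacdcabdccbdac
  14 |  22 | cbdac
  15 |   6 | cbdbcbddacdcabdccbdac
  16 |  10 | cbddacdcabdccbdac
  17 |  21 | ccbdac
  18 |   5 | ccbdbcbddacdcabdccbdac
  19 |  15 | cdcabdccbdac
  20 |  24 | dac
  21 |  13 | dacdcabdccbdac
  22 |   2 | dbaccbdbcbddacdcabdccbdac
  23 |   8 | dbcbddacdcabdccbdac
  24 |  16 | dcabdccbdac
  25 |  20 | dccbdac
  26 |  12 | ddacdcabdccbdac

[18, 25, 4, 14, 1, 3, 9, 23, 7, 19, 11, 26, 17, 0, 22, 6, 10, 21, 5, 15, 24, 13, 2, 8, 16, 20, 12]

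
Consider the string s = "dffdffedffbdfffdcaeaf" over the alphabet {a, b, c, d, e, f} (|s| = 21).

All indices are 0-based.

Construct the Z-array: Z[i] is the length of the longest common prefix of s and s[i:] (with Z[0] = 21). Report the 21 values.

Z[0]=21
i=1: outside box; Z[1]=0
i=2: outside box; Z[2]=0
i=3: outside box; Z[3]=3 scan→box=[3,6)
i=4: min(r-i=2, Z[1]=0)=0; Z[4]=0
i=5: min(r-i=1, Z[2]=0)=0; Z[5]=0
i=6: outside box; Z[6]=0
i=7: outside box; Z[7]=3 scan→box=[7,10)
i=8: min(r-i=2, Z[1]=0)=0; Z[8]=0
i=9: min(r-i=1, Z[2]=0)=0; Z[9]=0
i=10: outside box; Z[10]=0
i=11: outside box; Z[11]=3 scan→box=[11,14)
i=12: min(r-i=2, Z[1]=0)=0; Z[12]=0
i=13: min(r-i=1, Z[2]=0)=0; Z[13]=0
i=14: outside box; Z[14]=0
i=15: outside box; Z[15]=1 scan→box=[15,16)
i=16: outside box; Z[16]=0
i=17: outside box; Z[17]=0
i=18: outside box; Z[18]=0
i=19: outside box; Z[19]=0
i=20: outside box; Z[20]=0

[21, 0, 0, 3, 0, 0, 0, 3, 0, 0, 0, 3, 0, 0, 0, 1, 0, 0, 0, 0, 0]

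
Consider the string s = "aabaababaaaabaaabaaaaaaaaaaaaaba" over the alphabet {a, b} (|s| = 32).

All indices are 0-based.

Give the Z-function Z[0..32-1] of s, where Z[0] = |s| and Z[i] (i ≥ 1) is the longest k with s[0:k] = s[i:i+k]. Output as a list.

[32, 1, 0, 4, 1, 0, 1, 0, 2, 2, 5, 1, 0, 2, 5, 1, 0, 2, 2, 2, 2, 2, 2, 2, 2, 2, 2, 2, 4, 1, 0, 1]

Z[0]=32
i=1: outside box; Z[1]=1 scan→box=[1,2)
i=2: outside box; Z[2]=0
i=3: outside box; Z[3]=4 scan→box=[3,7)
i=4: min(r-i=3, Z[1]=1)=1; Z[4]=1
i=5: min(r-i=2, Z[2]=0)=0; Z[5]=0
i=6: min(r-i=1, Z[3]=4)=1; Z[6]=1
i=7: outside box; Z[7]=0
i=8: outside box; Z[8]=2 scan→box=[8,10)
i=9: min(r-i=1, Z[1]=1)=1; Z[9]=2 scan→box=[9,11)
i=10: min(r-i=1, Z[1]=1)=1; Z[10]=5 scan→box=[10,15)
i=11: min(r-i=4, Z[1]=1)=1; Z[11]=1
i=12: min(r-i=3, Z[2]=0)=0; Z[12]=0
i=13: min(r-i=2, Z[3]=4)=2; Z[13]=2
i=14: min(r-i=1, Z[4]=1)=1; Z[14]=5 scan→box=[14,19)
i=15: min(r-i=4, Z[1]=1)=1; Z[15]=1
i=16: min(r-i=3, Z[2]=0)=0; Z[16]=0
i=17: min(r-i=2, Z[3]=4)=2; Z[17]=2
i=18: min(r-i=1, Z[4]=1)=1; Z[18]=2 scan→box=[18,20)
i=19: min(r-i=1, Z[1]=1)=1; Z[19]=2 scan→box=[19,21)
i=20: min(r-i=1, Z[1]=1)=1; Z[20]=2 scan→box=[20,22)
i=21: min(r-i=1, Z[1]=1)=1; Z[21]=2 scan→box=[21,23)
i=22: min(r-i=1, Z[1]=1)=1; Z[22]=2 scan→box=[22,24)
i=23: min(r-i=1, Z[1]=1)=1; Z[23]=2 scan→box=[23,25)
i=24: min(r-i=1, Z[1]=1)=1; Z[24]=2 scan→box=[24,26)
i=25: min(r-i=1, Z[1]=1)=1; Z[25]=2 scan→box=[25,27)
i=26: min(r-i=1, Z[1]=1)=1; Z[26]=2 scan→box=[26,28)
i=27: min(r-i=1, Z[1]=1)=1; Z[27]=2 scan→box=[27,29)
i=28: min(r-i=1, Z[1]=1)=1; Z[28]=4 scan→box=[28,32)
i=29: min(r-i=3, Z[1]=1)=1; Z[29]=1
i=30: min(r-i=2, Z[2]=0)=0; Z[30]=0
i=31: min(r-i=1, Z[3]=4)=1; Z[31]=1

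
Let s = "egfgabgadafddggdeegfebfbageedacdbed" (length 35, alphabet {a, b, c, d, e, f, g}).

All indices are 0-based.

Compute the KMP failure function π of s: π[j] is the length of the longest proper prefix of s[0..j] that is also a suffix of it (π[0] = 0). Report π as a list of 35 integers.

π[0] = 0
j=1 s[j]='g': π[1]=0 (border '')
j=2 s[j]='f': π[2]=0 (border '')
j=3 s[j]='g': π[3]=0 (border '')
j=4 s[j]='a': π[4]=0 (border '')
j=5 s[j]='b': π[5]=0 (border '')
j=6 s[j]='g': π[6]=0 (border '')
j=7 s[j]='a': π[7]=0 (border '')
j=8 s[j]='d': π[8]=0 (border '')
j=9 s[j]='a': π[9]=0 (border '')
j=10 s[j]='f': π[10]=0 (border '')
j=11 s[j]='d': π[11]=0 (border '')
j=12 s[j]='d': π[12]=0 (border '')
j=13 s[j]='g': π[13]=0 (border '')
j=14 s[j]='g': π[14]=0 (border '')
j=15 s[j]='d': π[15]=0 (border '')
j=16 s[j]='e': π[16]=1 (border 'e')
j=17 s[j]='e': k: 1→0; π[17]=1 (border 'e')
j=18 s[j]='g': π[18]=2 (border 'eg')
j=19 s[j]='f': π[19]=3 (border 'egf')
j=20 s[j]='e': k: 3→0; π[20]=1 (border 'e')
j=21 s[j]='b': k: 1→0; π[21]=0 (border '')
j=22 s[j]='f': π[22]=0 (border '')
j=23 s[j]='b': π[23]=0 (border '')
j=24 s[j]='a': π[24]=0 (border '')
j=25 s[j]='g': π[25]=0 (border '')
j=26 s[j]='e': π[26]=1 (border 'e')
j=27 s[j]='e': k: 1→0; π[27]=1 (border 'e')
j=28 s[j]='d': k: 1→0; π[28]=0 (border '')
j=29 s[j]='a': π[29]=0 (border '')
j=30 s[j]='c': π[30]=0 (border '')
j=31 s[j]='d': π[31]=0 (border '')
j=32 s[j]='b': π[32]=0 (border '')
j=33 s[j]='e': π[33]=1 (border 'e')
j=34 s[j]='d': k: 1→0; π[34]=0 (border '')

[0, 0, 0, 0, 0, 0, 0, 0, 0, 0, 0, 0, 0, 0, 0, 0, 1, 1, 2, 3, 1, 0, 0, 0, 0, 0, 1, 1, 0, 0, 0, 0, 0, 1, 0]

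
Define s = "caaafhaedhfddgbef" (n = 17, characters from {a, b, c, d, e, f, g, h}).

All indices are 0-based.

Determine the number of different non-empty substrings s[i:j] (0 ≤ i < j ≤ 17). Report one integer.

143

rank | idx | suffix
   0 |   1 | aaafhaedhfddgbef
   1 |   2 | aafhaedhfddgbef
   2 |   6 | aedhfddgbef
   3 |   3 | afhaedhfddgbef
   4 |  14 | bef
   5 |   0 | caaafhaedhfddgbef
   6 |  11 | ddgbef
   7 |  12 | dgbef
   8 |   8 | dhfddgbef
   9 |   7 | edhfddgbef
  10 |  15 | ef
  11 |  16 | f
  12 |  10 | fddgbef
  13 |   4 | fhaedhfddgbef
  14 |  13 | gbef
  15 |   5 | haedhfddgbef
  16 |   9 | hfddgbef

SA = [1, 2, 6, 3, 14, 0, 11, 12, 8, 7, 15, 16, 10, 4, 13, 5, 9]
rank  pair      lcp
   1  s[1:],s[2:]  2  'aa'
   2  s[2:],s[6:]  1  'a'
   3  s[6:],s[3:]  1  'a'
   4  s[3:],s[14:]  0  ''
   5  s[14:],s[0:]  0  ''
   6  s[0:],s[11:]  0  ''
   7  s[11:],s[12:]  1  'd'
   8  s[12:],s[8:]  1  'd'
   9  s[8:],s[7:]  0  ''
  10  s[7:],s[15:]  1  'e'
  11  s[15:],s[16:]  0  ''
  12  s[16:],s[10:]  1  'f'
  13  s[10:],s[4:]  1  'f'
  14  s[4:],s[13:]  0  ''
  15  s[13:],s[5:]  0  ''
  16  s[5:],s[9:]  1  'h'

n(n+1)/2 = 17·18/2 = 153
Σ LCP = 0 + 2 + 1 + 1 + 0 + 0 + 0 + 1 + 1 + 0 + 1 + 0 + 1 + 1 + 0 + 0 + 1 = 10
distinct = 153 − 10 = 143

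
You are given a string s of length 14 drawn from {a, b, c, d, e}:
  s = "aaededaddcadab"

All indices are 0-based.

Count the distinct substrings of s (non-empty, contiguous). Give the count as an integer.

sorted suffixes:
  #0 SA[0]=0  'aaededaddcadab'
  #1 SA[1]=12  'ab'
  #2 SA[2]=10  'adab'
  #3 SA[3]=6  'addcadab'
  #4 SA[4]=1  'aededaddcadab'
  #5 SA[5]=13  'b'
  #6 SA[6]=9  'cadab'
  #7 SA[7]=11  'dab'
  #8 SA[8]=5  'daddcadab'
  #9 SA[9]=8  'dcadab'
  #10 SA[10]=7  'ddcadab'
  #11 SA[11]=3  'dedaddcadab'
  #12 SA[12]=4  'edaddcadab'
  #13 SA[13]=2  'ededaddcadab'

SA = [0, 12, 10, 6, 1, 13, 9, 11, 5, 8, 7, 3, 4, 2]
i: (SA[i-1],SA[i]) lcp shared
  1: (0,12) 1 'a'
  2: (12,10) 1 'a'
  3: (10,6) 2 'ad'
  4: (6,1) 1 'a'
  5: (1,13) 0 ''
  6: (13,9) 0 ''
  7: (9,11) 0 ''
  8: (11,5) 2 'da'
  9: (5,8) 1 'd'
  10: (8,7) 1 'd'
  11: (7,3) 1 'd'
  12: (3,4) 0 ''
  13: (4,2) 2 'ed'

n(n+1)/2 = 14·15/2 = 105
Σ LCP = 0 + 1 + 1 + 2 + 1 + 0 + 0 + 0 + 2 + 1 + 1 + 1 + 0 + 2 = 12
distinct = 105 − 12 = 93

93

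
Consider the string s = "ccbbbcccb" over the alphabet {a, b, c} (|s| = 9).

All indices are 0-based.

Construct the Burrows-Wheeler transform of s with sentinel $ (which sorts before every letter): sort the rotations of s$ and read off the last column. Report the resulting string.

rank  rotation    last
    0  $ccbbbcccb  b
    1  b$ccbbbccc  c
    2  bbbcccb$cc  c
    3  bbcccb$ccb  b
    4  bcccb$ccbb  b
    5  cb$ccbbbcc  c
    6  cbbbcccb$c  c
    7  ccb$ccbbbc  c
    8  ccbbbcccb$  $
    9  cccb$ccbbb  b

bccbbccc$b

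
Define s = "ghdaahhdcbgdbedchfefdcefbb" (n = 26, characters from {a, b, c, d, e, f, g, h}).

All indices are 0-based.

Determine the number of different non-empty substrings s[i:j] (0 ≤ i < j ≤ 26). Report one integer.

329

sorted suffixes:
  #0 SA[0]=3  'aahhdcbgdbedchfefdcefbb'
  #1 SA[1]=4  'ahhdcbgdbedchfefdcefbb'
  #2 SA[2]=25  'b'
  #3 SA[3]=24  'bb'
  #4 SA[4]=12  'bedchfefdcefbb'
  #5 SA[5]=9  'bgdbedchfefdcefbb'
  #6 SA[6]=8  'cbgdbedchfefdcefbb'
  #7 SA[7]=21  'cefbb'
  #8 SA[8]=15  'chfefdcefbb'
  #9 SA[9]=2  'daahhdcbgdbedchfefdcefbb'
  #10 SA[10]=11  'dbedchfefdcefbb'
  #11 SA[11]=7  'dcbgdbedchfefdcefbb'
  #12 SA[12]=20  'dcefbb'
  #13 SA[13]=14  'dchfefdcefbb'
  #14 SA[14]=13  'edchfefdcefbb'
  #15 SA[15]=22  'efbb'
  #16 SA[16]=18  'efdcefbb'
  #17 SA[17]=23  'fbb'
  #18 SA[18]=19  'fdcefbb'
  #19 SA[19]=17  'fefdcefbb'
  #20 SA[20]=10  'gdbedchfefdcefbb'
  #21 SA[21]=0  'ghdaahhdcbgdbedchfefdcefbb'
  #22 SA[22]=1  'hdaahhdcbgdbedchfefdcefbb'
  #23 SA[23]=6  'hdcbgdbedchfefdcefbb'
  #24 SA[24]=16  'hfefdcefbb'
  #25 SA[25]=5  'hhdcbgdbedchfefdcefbb'

SA = [3, 4, 25, 24, 12, 9, 8, 21, 15, 2, 11, 7, 20, 14, 13, 22, 18, 23, 19, 17, 10, 0, 1, 6, 16, 5]
i: (SA[i-1],SA[i]) lcp shared
  1: (3,4) 1 'a'
  2: (4,25) 0 ''
  3: (25,24) 1 'b'
  4: (24,12) 1 'b'
  5: (12,9) 1 'b'
  6: (9,8) 0 ''
  7: (8,21) 1 'c'
  8: (21,15) 1 'c'
  9: (15,2) 0 ''
  10: (2,11) 1 'd'
  11: (11,7) 1 'd'
  12: (7,20) 2 'dc'
  13: (20,14) 2 'dc'
  14: (14,13) 0 ''
  15: (13,22) 1 'e'
  16: (22,18) 2 'ef'
  17: (18,23) 0 ''
  18: (23,19) 1 'f'
  19: (19,17) 1 'f'
  20: (17,10) 0 ''
  21: (10,0) 1 'g'
  22: (0,1) 0 ''
  23: (1,6) 2 'hd'
  24: (6,16) 1 'h'
  25: (16,5) 1 'h'

n(n+1)/2 = 26·27/2 = 351
Σ LCP = 0 + 1 + 0 + 1 + 1 + 1 + 0 + 1 + 1 + 0 + 1 + 1 + 2 + 2 + 0 + 1 + 2 + 0 + 1 + 1 + 0 + 1 + 0 + 2 + 1 + 1 = 22
distinct = 351 − 22 = 329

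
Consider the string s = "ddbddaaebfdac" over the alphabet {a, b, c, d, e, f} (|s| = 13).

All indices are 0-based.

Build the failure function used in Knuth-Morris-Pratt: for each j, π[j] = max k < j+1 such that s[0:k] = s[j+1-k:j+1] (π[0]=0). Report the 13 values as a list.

π[0] = 0
j=1 s[j]='d': π[1]=1 (border 'd')
j=2 s[j]='b': k: 1→0; π[2]=0 (border '')
j=3 s[j]='d': π[3]=1 (border 'd')
j=4 s[j]='d': π[4]=2 (border 'dd')
j=5 s[j]='a': k: 2→1→0; π[5]=0 (border '')
j=6 s[j]='a': π[6]=0 (border '')
j=7 s[j]='e': π[7]=0 (border '')
j=8 s[j]='b': π[8]=0 (border '')
j=9 s[j]='f': π[9]=0 (border '')
j=10 s[j]='d': π[10]=1 (border 'd')
j=11 s[j]='a': k: 1→0; π[11]=0 (border '')
j=12 s[j]='c': π[12]=0 (border '')

[0, 1, 0, 1, 2, 0, 0, 0, 0, 0, 1, 0, 0]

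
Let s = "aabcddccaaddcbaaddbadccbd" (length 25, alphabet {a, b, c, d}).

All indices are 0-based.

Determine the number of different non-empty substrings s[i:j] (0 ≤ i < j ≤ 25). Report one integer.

288

rank | idx | suffix
   0 |   0 | aabcddccaaddcbaaddbadccbd
   1 |  14 | aaddbadccbd
   2 |   8 | aaddcbaaddbadccbd
   3 |   1 | abcddccaaddcbaaddbadccbd
   4 |  19 | adccbd
   5 |  15 | addbadccbd
   6 |   9 | addcbaaddbadccbd
   7 |  13 | baaddbadccbd
   8 |  18 | badccbd
   9 |   2 | bcddccaaddcbaaddbadccbd
  10 |  23 | bd
  11 |   7 | caaddcbaaddbadccbd
  12 |  12 | cbaaddbadccbd
  13 |  22 | cbd
  14 |   6 | ccaaddcbaaddbadccbd
  15 |  21 | ccbd
  16 |   3 | cddccaaddcbaaddbadccbd
  17 |  24 | d
  18 |  17 | dbadccbd
  19 |  11 | dcbaaddbadccbd
  20 |   5 | dccaaddcbaaddbadccbd
  21 |  20 | dccbd
  22 |  16 | ddbadccbd
  23 |  10 | ddcbaaddbadccbd
  24 |   4 | ddccaaddcbaaddbadccbd

SA = [0, 14, 8, 1, 19, 15, 9, 13, 18, 2, 23, 7, 12, 22, 6, 21, 3, 24, 17, 11, 5, 20, 16, 10, 4]
i: (SA[i-1],SA[i]) lcp shared
  1: (0,14) 2 'aa'
  2: (14,8) 4 'aadd'
  3: (8,1) 1 'a'
  4: (1,19) 1 'a'
  5: (19,15) 2 'ad'
  6: (15,9) 3 'add'
  7: (9,13) 0 ''
  8: (13,18) 2 'ba'
  9: (18,2) 1 'b'
  10: (2,23) 1 'b'
  11: (23,7) 0 ''
  12: (7,12) 1 'c'
  13: (12,22) 2 'cb'
  14: (22,6) 1 'c'
  15: (6,21) 2 'cc'
  16: (21,3) 1 'c'
  17: (3,24) 0 ''
  18: (24,17) 1 'd'
  19: (17,11) 1 'd'
  20: (11,5) 2 'dc'
  21: (5,20) 3 'dcc'
  22: (20,16) 1 'd'
  23: (16,10) 2 'dd'
  24: (10,4) 3 'ddc'

n(n+1)/2 = 25·26/2 = 325
Σ LCP = 0 + 2 + 4 + 1 + 1 + 2 + 3 + 0 + 2 + 1 + 1 + 0 + 1 + 2 + 1 + 2 + 1 + 0 + 1 + 1 + 2 + 3 + 1 + 2 + 3 = 37
distinct = 325 − 37 = 288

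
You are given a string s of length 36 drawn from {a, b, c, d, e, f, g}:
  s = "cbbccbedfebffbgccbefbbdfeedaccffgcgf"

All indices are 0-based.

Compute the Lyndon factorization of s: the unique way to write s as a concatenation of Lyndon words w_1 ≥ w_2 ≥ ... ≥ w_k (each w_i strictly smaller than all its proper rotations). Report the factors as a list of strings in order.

emit factor 1: 'c' (i=0, period=1)
emit factor 2: 'bbccbedfebffbgccbefbbdfeed' (i=1, period=26)
emit factor 3: 'accffgcgf' (i=27, period=9)

["c", "bbccbedfebffbgccbefbbdfeed", "accffgcgf"]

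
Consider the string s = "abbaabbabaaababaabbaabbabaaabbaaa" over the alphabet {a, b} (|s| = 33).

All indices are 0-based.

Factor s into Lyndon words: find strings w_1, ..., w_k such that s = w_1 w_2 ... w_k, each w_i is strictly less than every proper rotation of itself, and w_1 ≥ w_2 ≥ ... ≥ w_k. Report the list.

emit factor 1: 'abb' (i=0, period=3)
emit factor 2: 'aabbab' (i=3, period=6)
emit factor 3: 'aaababaabbaabbabaaabb' (i=9, period=21)
emit factor 4: 'a' (i=30, period=1)
emit factor 5: 'a' (i=31, period=1)
emit factor 6: 'a' (i=32, period=1)

["abb", "aabbab", "aaababaabbaabbabaaabb", "a", "a", "a"]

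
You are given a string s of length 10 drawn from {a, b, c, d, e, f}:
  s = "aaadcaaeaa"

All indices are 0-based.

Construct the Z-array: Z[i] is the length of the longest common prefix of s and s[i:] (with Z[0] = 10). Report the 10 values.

[10, 2, 1, 0, 0, 2, 1, 0, 2, 1]

Z[0]=10
i=1: i≥r, start 0; Z[1]=2 scan→box=[1,3)
i=2: min(r-i=1, Z[1]=2)=1; Z[2]=1
i=3: i≥r, start 0; Z[3]=0
i=4: i≥r, start 0; Z[4]=0
i=5: i≥r, start 0; Z[5]=2 scan→box=[5,7)
i=6: min(r-i=1, Z[1]=2)=1; Z[6]=1
i=7: i≥r, start 0; Z[7]=0
i=8: i≥r, start 0; Z[8]=2 scan→box=[8,10)
i=9: min(r-i=1, Z[1]=2)=1; Z[9]=1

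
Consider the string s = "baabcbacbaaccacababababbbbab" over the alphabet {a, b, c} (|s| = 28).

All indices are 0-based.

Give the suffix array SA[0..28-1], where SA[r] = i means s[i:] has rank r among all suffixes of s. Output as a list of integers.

rank→(start, suffix):
  0 → (1, 'aabcbacbaaccacababababbbbab')
  1 → (9, 'aaccacababababbbbab')
  2 → (26, 'ab')
  3 → (15, 'ababababbbbab')
  4 → (17, 'abababbbbab')
  5 → (19, 'ababbbbab')
  6 → (21, 'abbbbab')
  7 → (2, 'abcbacbaaccacababababbbbab')
  8 → (13, 'acababababbbbab')
  9 → (6, 'acbaaccacababababbbbab')
  10 → (10, 'accacababababbbbab')
  11 → (27, 'b')
  12 → (0, 'baabcbacbaaccacababababbbbab')
  13 → (8, 'baaccacababababbbbab')
  14 → (25, 'bab')
  15 → (16, 'babababbbbab')
  16 → (18, 'bababbbbab')
  17 → (20, 'babbbbab')
  18 → (5, 'bacbaaccacababababbbbab')
  19 → (24, 'bbab')
  20 → (23, 'bbbab')
  21 → (22, 'bbbbab')
  22 → (3, 'bcbacbaaccacababababbbbab')
  23 → (14, 'cababababbbbab')
  24 → (12, 'cacababababbbbab')
  25 → (7, 'cbaaccacababababbbbab')
  26 → (4, 'cbacbaaccacababababbbbab')
  27 → (11, 'ccacababababbbbab')

[1, 9, 26, 15, 17, 19, 21, 2, 13, 6, 10, 27, 0, 8, 25, 16, 18, 20, 5, 24, 23, 22, 3, 14, 12, 7, 4, 11]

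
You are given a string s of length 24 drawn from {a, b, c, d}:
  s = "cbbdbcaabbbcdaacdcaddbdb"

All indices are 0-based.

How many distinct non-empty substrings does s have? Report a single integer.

sorted suffixes:
  #0 SA[0]=6  'aabbbcdaacdcaddbdb'
  #1 SA[1]=13  'aacdcaddbdb'
  #2 SA[2]=7  'abbbcdaacdcaddbdb'
  #3 SA[3]=14  'acdcaddbdb'
  #4 SA[4]=18  'addbdb'
  #5 SA[5]=23  'b'
  #6 SA[6]=8  'bbbcdaacdcaddbdb'
  #7 SA[7]=9  'bbcdaacdcaddbdb'
  #8 SA[8]=1  'bbdbcaabbbcdaacdcaddbdb'
  #9 SA[9]=4  'bcaabbbcdaacdcaddbdb'
  #10 SA[10]=10  'bcdaacdcaddbdb'
  #11 SA[11]=21  'bdb'
  #12 SA[12]=2  'bdbcaabbbcdaacdcaddbdb'
  #13 SA[13]=5  'caabbbcdaacdcaddbdb'
  #14 SA[14]=17  'caddbdb'
  #15 SA[15]=0  'cbbdbcaabbbcdaacdcaddbdb'
  #16 SA[16]=11  'cdaacdcaddbdb'
  #17 SA[17]=15  'cdcaddbdb'
  #18 SA[18]=12  'daacdcaddbdb'
  #19 SA[19]=22  'db'
  #20 SA[20]=3  'dbcaabbbcdaacdcaddbdb'
  #21 SA[21]=20  'dbdb'
  #22 SA[22]=16  'dcaddbdb'
  #23 SA[23]=19  'ddbdb'

SA = [6, 13, 7, 14, 18, 23, 8, 9, 1, 4, 10, 21, 2, 5, 17, 0, 11, 15, 12, 22, 3, 20, 16, 19]
i: (SA[i-1],SA[i]) lcp shared
  1: (6,13) 2 'aa'
  2: (13,7) 1 'a'
  3: (7,14) 1 'a'
  4: (14,18) 1 'a'
  5: (18,23) 0 ''
  6: (23,8) 1 'b'
  7: (8,9) 2 'bb'
  8: (9,1) 2 'bb'
  9: (1,4) 1 'b'
  10: (4,10) 2 'bc'
  11: (10,21) 1 'b'
  12: (21,2) 3 'bdb'
  13: (2,5) 0 ''
  14: (5,17) 2 'ca'
  15: (17,0) 1 'c'
  16: (0,11) 1 'c'
  17: (11,15) 2 'cd'
  18: (15,12) 0 ''
  19: (12,22) 1 'd'
  20: (22,3) 2 'db'
  21: (3,20) 2 'db'
  22: (20,16) 1 'd'
  23: (16,19) 1 'd'

n(n+1)/2 = 24·25/2 = 300
Σ LCP = 0 + 2 + 1 + 1 + 1 + 0 + 1 + 2 + 2 + 1 + 2 + 1 + 3 + 0 + 2 + 1 + 1 + 2 + 0 + 1 + 2 + 2 + 1 + 1 = 30
distinct = 300 − 30 = 270

270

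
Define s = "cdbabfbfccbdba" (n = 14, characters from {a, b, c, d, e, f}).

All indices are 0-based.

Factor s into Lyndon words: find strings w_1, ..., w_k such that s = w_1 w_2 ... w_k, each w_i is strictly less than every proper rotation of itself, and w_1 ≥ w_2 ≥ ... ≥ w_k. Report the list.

emit factor 1: 'cd' (i=0, period=2)
emit factor 2: 'b' (i=2, period=1)
emit factor 3: 'abfbfccbdb' (i=3, period=10)
emit factor 4: 'a' (i=13, period=1)

["cd", "b", "abfbfccbdb", "a"]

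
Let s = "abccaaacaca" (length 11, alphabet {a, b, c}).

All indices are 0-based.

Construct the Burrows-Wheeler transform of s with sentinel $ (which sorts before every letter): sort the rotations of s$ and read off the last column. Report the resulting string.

acca$caaacab

rank  rotation      last
    0  $abccaaacaca  a
    1  a$abccaaacac  c
    2  aaacaca$abcc  c
    3  aacaca$abcca  a
    4  abccaaacaca$  $
    5  aca$abccaaac  c
    6  acaca$abccaa  a
    7  bccaaacaca$a  a
    8  ca$abccaaaca  a
    9  caaacaca$abc  c
   10  caca$abccaaa  a
   11  ccaaacaca$ab  b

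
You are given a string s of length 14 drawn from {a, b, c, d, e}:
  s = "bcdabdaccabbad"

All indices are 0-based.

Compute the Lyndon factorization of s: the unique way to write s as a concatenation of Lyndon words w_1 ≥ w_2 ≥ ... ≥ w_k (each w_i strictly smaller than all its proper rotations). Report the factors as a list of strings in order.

emit factor 1: 'bcd' (i=0, period=3)
emit factor 2: 'abdacc' (i=3, period=6)
emit factor 3: 'abbad' (i=9, period=5)

["bcd", "abdacc", "abbad"]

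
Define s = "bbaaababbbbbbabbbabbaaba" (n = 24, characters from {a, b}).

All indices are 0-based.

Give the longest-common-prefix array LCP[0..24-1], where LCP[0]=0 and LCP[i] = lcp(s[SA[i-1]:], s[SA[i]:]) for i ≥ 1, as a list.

[0, 1, 2, 4, 1, 3, 2, 3, 4, 0, 2, 3, 2, 4, 5, 1, 4, 3, 5, 2, 6, 3, 4, 5]

sorted suffixes:
  #0 SA[0]=23  'a'
  #1 SA[1]=2  'aaababbbbbbabbbabbaaba'
  #2 SA[2]=20  'aaba'
  #3 SA[3]=3  'aababbbbbbabbbabbaaba'
  #4 SA[4]=21  'aba'
  #5 SA[5]=4  'ababbbbbbabbbabbaaba'
  #6 SA[6]=17  'abbaaba'
  #7 SA[7]=13  'abbbabbaaba'
  #8 SA[8]=6  'abbbbbbabbbabbaaba'
  #9 SA[9]=22  'ba'
  #10 SA[10]=1  'baaababbbbbbabbbabbaaba'
  #11 SA[11]=19  'baaba'
  #12 SA[12]=16  'babbaaba'
  #13 SA[13]=12  'babbbabbaaba'
  #14 SA[14]=5  'babbbbbbabbbabbaaba'
  #15 SA[15]=0  'bbaaababbbbbbabbbabbaaba'
  #16 SA[16]=18  'bbaaba'
  #17 SA[17]=15  'bbabbaaba'
  #18 SA[18]=11  'bbabbbabbaaba'
  #19 SA[19]=14  'bbbabbaaba'
  #20 SA[20]=10  'bbbabbbabbaaba'
  #21 SA[21]=9  'bbbbabbbabbaaba'
  #22 SA[22]=8  'bbbbbabbbabbaaba'
  #23 SA[23]=7  'bbbbbbabbbabbaaba'

SA = [23, 2, 20, 3, 21, 4, 17, 13, 6, 22, 1, 19, 16, 12, 5, 0, 18, 15, 11, 14, 10, 9, 8, 7]
rank  pair      lcp
   1  s[23:],s[2:]  1  'a'
   2  s[2:],s[20:]  2  'aa'
   3  s[20:],s[3:]  4  'aaba'
   4  s[3:],s[21:]  1  'a'
   5  s[21:],s[4:]  3  'aba'
   6  s[4:],s[17:]  2  'ab'
   7  s[17:],s[13:]  3  'abb'
   8  s[13:],s[6:]  4  'abbb'
   9  s[6:],s[22:]  0  ''
  10  s[22:],s[1:]  2  'ba'
  11  s[1:],s[19:]  3  'baa'
  12  s[19:],s[16:]  2  'ba'
  13  s[16:],s[12:]  4  'babb'
  14  s[12:],s[5:]  5  'babbb'
  15  s[5:],s[0:]  1  'b'
  16  s[0:],s[18:]  4  'bbaa'
  17  s[18:],s[15:]  3  'bba'
  18  s[15:],s[11:]  5  'bbabb'
  19  s[11:],s[14:]  2  'bb'
  20  s[14:],s[10:]  6  'bbbabb'
  21  s[10:],s[9:]  3  'bbb'
  22  s[9:],s[8:]  4  'bbbb'
  23  s[8:],s[7:]  5  'bbbbb'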